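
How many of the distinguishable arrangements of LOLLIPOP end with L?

630

With the last slot taken by L, it remains to arrange the other 7 letters (OLLIPOP).
Those 7 letters have L appearing twice, O appearing twice, and P appearing twice, giving (7)!/(2!·2!·2!) = 630.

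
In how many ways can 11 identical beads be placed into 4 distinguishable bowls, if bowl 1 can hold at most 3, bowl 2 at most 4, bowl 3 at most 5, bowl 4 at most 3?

33

Without the upper bounds there are C(14,3) = 364 ways to split 11 among 4 bowls.
Subtract solutions that violate a single cap (substitute x_i' = x_i − (cap_i+1)): x_1 ≥ 4 gives C(10,3) = 120; x_2 ≥ 5 gives C(9,3) = 84; x_3 ≥ 6 gives C(8,3) = 56; x_4 ≥ 4 gives C(10,3) = 120. Together 380.
Add back pairs where two caps are both exceeded: 10 + 4 + 20 + 1 + 10 + 4 = 49.
By inclusion–exclusion the count is 364 − 380 + 49 = 33.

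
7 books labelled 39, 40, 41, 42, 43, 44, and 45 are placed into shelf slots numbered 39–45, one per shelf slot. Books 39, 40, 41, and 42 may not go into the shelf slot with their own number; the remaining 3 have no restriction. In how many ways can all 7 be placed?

Let Aᵢ (for 39 ≤ i ≤ 42) be the placements that put book i in its forbidden shelf slot. Any j of these fix j positions, leaving (7−j)! ways to fill the rest, and there are C(4,j) ways to pick which j.
By inclusion–exclusion, the number of valid placements is Σ_{j=0}^{4} (−1)^j C(4,j)·(7−j)!.
Computing: 5040 − 2880 + 720 − 96 + 6 = 2790.

2790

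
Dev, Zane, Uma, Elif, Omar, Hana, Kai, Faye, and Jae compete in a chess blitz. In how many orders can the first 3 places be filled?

There are 9 choices for 1st place, 8 for 2nd, and 7 for 3rd.
That gives 9 × 8 × 7 = 504.

504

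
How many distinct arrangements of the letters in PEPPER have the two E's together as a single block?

Treat the 2 copies of E as a single block. The multiset to arrange is then {EE, P, P, P, R}, 5 items in all.
That gives (5)!/(3!) = 20 arrangements.

20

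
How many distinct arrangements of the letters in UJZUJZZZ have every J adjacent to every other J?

Treat the 2 copies of J as a single block. The multiset to arrange is then {JJ, U, U, Z, Z, Z, Z}, 7 items in all.
That gives (7)!/(4!·2!) = 105 arrangements.

105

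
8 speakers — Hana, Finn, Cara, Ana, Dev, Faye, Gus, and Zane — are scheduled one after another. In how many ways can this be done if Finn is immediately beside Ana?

10080

Place the 6 others and the Finn-Ana pair as 7 objects in a line; the pair has 2 internal arrangements.
That gives 2 × 7! = 2 × 5040 = 10080.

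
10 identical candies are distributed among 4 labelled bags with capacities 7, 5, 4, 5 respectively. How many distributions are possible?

By stars and bars, unrestricted non-negative solutions to x_1+…+x_4 = 10 number C(10+3,3) = 286.
Subtract solutions that violate a single cap (substitute x_i' = x_i − (cap_i+1)): x_1 ≥ 8 gives C(5,3) = 10; x_2 ≥ 6 gives C(7,3) = 35; x_3 ≥ 5 gives C(8,3) = 56; x_4 ≥ 6 gives C(7,3) = 35. Together 136.
No two caps can be exceeded simultaneously, so the pair terms are all 0.
By inclusion–exclusion the count is 286 − 136 + 0 = 150.

150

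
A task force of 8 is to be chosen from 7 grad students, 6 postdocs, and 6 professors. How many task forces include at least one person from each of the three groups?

Total 8-person selections from all 19: C(19,8) = 75582.
Selections missing a whole group: no grad students → C(12,8) = 495; no postdocs → C(13,8) = 1287; no professors → C(13,8) = 1287.
Add back selections omitting two groups (i.e. drawn from a single group): C(7,8) + C(6,8) + C(6,8) = 0.
By inclusion–exclusion: 75582 − 3069 + 0 = 72513.

72513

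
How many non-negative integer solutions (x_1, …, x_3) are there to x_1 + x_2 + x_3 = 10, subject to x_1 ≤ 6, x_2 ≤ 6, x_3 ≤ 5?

31

Ignoring the caps, the number of non-negative solutions to x_1+…+x_3 = 10 is C(12,2) = 66.
Subtract solutions that violate a single cap (substitute x_i' = x_i − (cap_i+1)): x_1 ≥ 7 gives C(5,2) = 10; x_2 ≥ 7 gives C(5,2) = 10; x_3 ≥ 6 gives C(6,2) = 15. Together 35.
No two caps can be exceeded simultaneously, so the pair terms are all 0.
By inclusion–exclusion the count is 66 − 35 + 0 = 31.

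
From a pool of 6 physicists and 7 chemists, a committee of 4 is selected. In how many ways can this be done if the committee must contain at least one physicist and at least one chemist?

Total 4-person selections from all 13: C(13,4) = 715.
Subtract selections that omit an entire group: no physicists → C(7,4) = 35; no chemists → C(6,4) = 15.
Both groups omitted at once is impossible, so 715 − 50 = 665.

665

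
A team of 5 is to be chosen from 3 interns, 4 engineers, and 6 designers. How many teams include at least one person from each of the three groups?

With no constraint there are C(13,5) = 1287 possible selections.
Subtract selections that omit an entire group: no interns → C(10,5) = 252; no engineers → C(9,5) = 126; no designers → C(7,5) = 21.
Add back selections omitting two groups (i.e. drawn from a single group): C(3,5) + C(4,5) + C(6,5) = 6.
By inclusion–exclusion: 1287 − 399 + 6 = 894.

894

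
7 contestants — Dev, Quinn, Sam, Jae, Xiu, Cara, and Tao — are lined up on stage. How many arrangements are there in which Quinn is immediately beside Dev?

Treat {Quinn, Dev} as a single unit. There are 6 units to order, and the pair itself can be ordered 2 ways.
So the count is 2·(6)! = 1440.

1440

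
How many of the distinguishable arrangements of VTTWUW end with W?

Fix W in the last position and arrange the remaining 5 letters.
Those 5 letters have T appearing twice, giving (5)!/(2!) = 60.

60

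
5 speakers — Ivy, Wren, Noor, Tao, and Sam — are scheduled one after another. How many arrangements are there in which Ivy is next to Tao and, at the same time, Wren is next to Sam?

Treat {Ivy,Tao} as one block (2 orders) and {Wren,Sam} as another (2 orders).
That leaves 3 units to arrange: 2 × 2 × 3! = 4 × 6 = 24.

24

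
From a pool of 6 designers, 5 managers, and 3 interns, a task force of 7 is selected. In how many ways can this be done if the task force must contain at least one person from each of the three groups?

3058

With no constraint there are C(14,7) = 3432 possible selections.
Subtract selections that omit an entire group: no designers → C(8,7) = 8; no managers → C(9,7) = 36; no interns → C(11,7) = 330.
Add back selections omitting two groups (i.e. drawn from a single group): C(6,7) + C(5,7) + C(3,7) = 0.
By inclusion–exclusion: 3432 − 374 + 0 = 3058.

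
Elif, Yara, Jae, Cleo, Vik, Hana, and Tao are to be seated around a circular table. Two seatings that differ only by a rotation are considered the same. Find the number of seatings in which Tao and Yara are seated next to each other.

Treat {Tao, Yara} as one unit (2 internal orders) and seat the resulting 6 units around the table: (5)! circular arrangements.
So 2 × (5)! = 2 × 120 = 240.

240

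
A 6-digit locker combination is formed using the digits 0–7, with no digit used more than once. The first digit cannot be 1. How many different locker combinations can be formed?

17640

The first digit has 8−1 = 7 choices (anything except 1).
The remaining 5 digits are filled from the other 7 symbols without repetition: 7 × 6 × 5 × 4 × 3 = 2520.
Total: 7 × 2520 = 17640.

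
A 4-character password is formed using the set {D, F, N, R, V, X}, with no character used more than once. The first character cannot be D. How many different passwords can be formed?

The first character has 6−1 = 5 choices (anything except D).
The remaining 3 characters are filled from the other 5 symbols without repetition: 5 × 4 × 3 = 60.
Total: 5 × 60 = 300.

300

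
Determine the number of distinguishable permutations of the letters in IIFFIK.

60

IIFFIK has 6 letters with F appearing twice and I appearing 3 times.
Dividing 6! = 720 by 3!·2! = 12 for the repeated letters gives 60.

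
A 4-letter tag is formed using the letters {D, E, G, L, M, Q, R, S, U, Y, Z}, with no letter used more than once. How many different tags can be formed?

With no repetition, fill the 4 letters in order: 11 choices, then 10, down to 8.
11 × 10 × 9 × 8 = 7920.

7920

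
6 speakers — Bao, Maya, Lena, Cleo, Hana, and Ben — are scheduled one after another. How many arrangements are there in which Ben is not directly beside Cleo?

Of the 6! = 720 arrangements, those with Ben and Cleo adjacent number 2 × 5! = 240 (treat the pair as a block with 2 internal orders).
Complementary counting: 720 − 240 = 480.

480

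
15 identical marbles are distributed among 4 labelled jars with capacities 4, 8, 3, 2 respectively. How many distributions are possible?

Without the upper bounds there are C(18,3) = 816 ways to split 15 among 4 jars.
Subtract solutions that violate a single cap (substitute x_i' = x_i − (cap_i+1)): x_1 ≥ 5 gives C(13,3) = 286; x_2 ≥ 9 gives C(9,3) = 84; x_3 ≥ 4 gives C(14,3) = 364; x_4 ≥ 3 gives C(15,3) = 455. Together 1189.
Add back pairs where two caps are both exceeded: 4 + 84 + 120 + 10 + 20 + 165 = 403.
Subtract triples: 0 + 0 + 20 + 0 = 20.
By inclusion–exclusion the count is 816 − 1189 + 403 − 20 = 10.

10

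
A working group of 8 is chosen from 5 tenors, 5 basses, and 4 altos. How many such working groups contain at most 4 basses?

Split by how many basses are chosen (0 through 4).
Sum: C(5,0)·C(9,8) + C(5,1)·C(9,7) + C(5,2)·C(9,6) + C(5,3)·C(9,5) + C(5,4)·C(9,4) = 9 + 180 + 840 + 1260 + 630 = 2919.

2919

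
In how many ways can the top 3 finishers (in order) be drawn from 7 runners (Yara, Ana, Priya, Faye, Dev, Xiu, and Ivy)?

There are 7 choices for 1st place, 6 for 2nd, and 5 for 3rd.
That gives 7 × 6 × 5 = 210.

210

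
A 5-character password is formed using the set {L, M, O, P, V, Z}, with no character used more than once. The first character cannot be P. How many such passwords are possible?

The first character has 6−1 = 5 choices (anything except P).
The remaining 4 characters are filled from the other 5 symbols without repetition: 5 × 4 × 3 × 2 = 120.
Total: 5 × 120 = 600.

600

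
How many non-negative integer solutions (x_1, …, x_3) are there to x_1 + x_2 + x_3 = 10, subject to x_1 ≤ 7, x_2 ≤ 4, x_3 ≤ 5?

24

By stars and bars, unrestricted non-negative solutions to x_1+…+x_3 = 10 number C(10+2,2) = 66.
Subtract solutions that violate a single cap (substitute x_i' = x_i − (cap_i+1)): x_1 ≥ 8 gives C(4,2) = 6; x_2 ≥ 5 gives C(7,2) = 21; x_3 ≥ 6 gives C(6,2) = 15. Together 42.
No two caps can be exceeded simultaneously, so the pair terms are all 0.
By inclusion–exclusion the count is 66 − 42 + 0 = 24.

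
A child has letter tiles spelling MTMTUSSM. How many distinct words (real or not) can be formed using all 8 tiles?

MTMTUSSM has 8 letters with M appearing 3 times, S appearing twice, and T appearing twice.
Dividing 8! = 40320 by 3!·2!·2! = 24 for the repeated letters gives 1680.

1680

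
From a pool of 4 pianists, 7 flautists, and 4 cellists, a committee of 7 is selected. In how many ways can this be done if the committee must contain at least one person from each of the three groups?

Total 7-person selections from all 15: C(15,7) = 6435.
Selections missing a whole group: no pianists → C(11,7) = 330; no flautists → C(8,7) = 8; no cellists → C(11,7) = 330.
Add back selections omitting two groups (i.e. drawn from a single group): C(4,7) + C(7,7) + C(4,7) = 1.
By inclusion–exclusion: 6435 − 668 + 1 = 5768.

5768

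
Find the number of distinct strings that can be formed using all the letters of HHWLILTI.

HHWLILTI has 8 letters with H appearing twice, I appearing twice, and L appearing twice.
The number of distinct arrangements is 8!/(2!·2!·2!) = 40320/8 = 5040.

5040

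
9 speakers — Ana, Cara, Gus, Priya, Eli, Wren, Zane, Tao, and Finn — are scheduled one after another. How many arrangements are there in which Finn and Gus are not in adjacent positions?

Of the 9! = 362880 arrangements, those with Finn and Gus adjacent number 2 × 8! = 80640 (treat the pair as a block with 2 internal orders).
Complementary counting: 362880 − 80640 = 282240.

282240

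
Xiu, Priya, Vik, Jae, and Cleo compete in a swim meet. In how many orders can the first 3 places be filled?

60

This is an ordered selection of 3 from 5: P(5,3).
That gives 5 × 4 × 3 = 60.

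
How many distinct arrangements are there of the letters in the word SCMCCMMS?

Letter multiplicities in SCMCCMMS: C×3, M×3, S×2.
The number of distinct arrangements is 8!/(3!·3!·2!) = 40320/72 = 560.

560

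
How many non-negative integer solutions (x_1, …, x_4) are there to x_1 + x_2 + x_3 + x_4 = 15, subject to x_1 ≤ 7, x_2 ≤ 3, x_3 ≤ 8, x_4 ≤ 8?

Without the upper bounds there are C(18,3) = 816 ways to split 15 among 4 variables.
Subtract solutions that violate a single cap (substitute x_i' = x_i − (cap_i+1)): x_1 ≥ 8 gives C(10,3) = 120; x_2 ≥ 4 gives C(14,3) = 364; x_3 ≥ 9 gives C(9,3) = 84; x_4 ≥ 9 gives C(9,3) = 84. Together 652.
Add back pairs where two caps are both exceeded: 20 + 0 + 0 + 10 + 10 + 0 = 40.
By inclusion–exclusion the count is 816 − 652 + 40 = 204.

204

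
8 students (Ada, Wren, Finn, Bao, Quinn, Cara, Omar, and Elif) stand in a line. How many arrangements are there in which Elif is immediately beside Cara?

Place the 6 others and the Elif-Cara pair as 7 objects in a line; the pair has 2 internal arrangements.
So the count is 2·(7)! = 10080.

10080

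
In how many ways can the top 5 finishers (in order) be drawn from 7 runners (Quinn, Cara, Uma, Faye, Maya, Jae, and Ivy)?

2520

There are 7 choices for 1st place, 6 for 2nd, and so on down to 3 for position 5.
That gives 7 × 6 × 5 × 4 × 3 = 2520.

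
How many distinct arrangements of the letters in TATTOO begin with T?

Fix T in the first position and arrange the remaining 5 letters.
Those 5 letters have O appearing twice and T appearing twice, giving (5)!/(2!·2!) = 30.

30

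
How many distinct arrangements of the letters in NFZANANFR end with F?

3360

Fix F in the last position and arrange the remaining 8 letters.
Those 8 letters have A appearing twice and N appearing 3 times, giving (8)!/(3!·2!) = 3360.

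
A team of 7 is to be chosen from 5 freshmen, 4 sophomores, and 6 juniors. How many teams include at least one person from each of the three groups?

Unrestricted: C(15,7) = 6435 ways to pick any 7 of the 15.
Selections missing a whole group: no freshmen → C(10,7) = 120; no sophomores → C(11,7) = 330; no juniors → C(9,7) = 36.
Add back selections omitting two groups (i.e. drawn from a single group): C(5,7) + C(4,7) + C(6,7) = 0.
By inclusion–exclusion: 6435 − 486 + 0 = 5949.

5949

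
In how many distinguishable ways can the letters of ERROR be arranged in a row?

The 5 letters of ERROR have repeats: R appearing 3 times.
The number of distinct arrangements is 5!/(3!) = 120/6 = 20.

20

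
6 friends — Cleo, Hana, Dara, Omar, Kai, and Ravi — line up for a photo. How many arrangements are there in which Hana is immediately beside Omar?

240

Glue Hana and Omar into one block (2 internal orders), leaving 5 units to arrange in a row.
That gives 2 × 5! = 2 × 120 = 240.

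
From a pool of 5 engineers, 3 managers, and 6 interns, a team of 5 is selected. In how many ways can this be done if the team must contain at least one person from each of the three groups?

Total 5-person selections from all 14: C(14,5) = 2002.
Subtract selections that omit an entire group: no engineers → C(9,5) = 126; no managers → C(11,5) = 462; no interns → C(8,5) = 56.
Add back selections omitting two groups (i.e. drawn from a single group): C(5,5) + C(3,5) + C(6,5) = 7.
By inclusion–exclusion: 2002 − 644 + 7 = 1365.

1365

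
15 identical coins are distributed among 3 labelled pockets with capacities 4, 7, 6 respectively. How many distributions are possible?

6

By stars and bars, unrestricted non-negative solutions to x_1+…+x_3 = 15 number C(15+2,2) = 136.
Subtract solutions that violate a single cap (substitute x_i' = x_i − (cap_i+1)): x_1 ≥ 5 gives C(12,2) = 66; x_2 ≥ 8 gives C(9,2) = 36; x_3 ≥ 7 gives C(10,2) = 45. Together 147.
Add back pairs where two caps are both exceeded: 6 + 10 + 1 = 17.
By inclusion–exclusion the count is 136 − 147 + 17 = 6.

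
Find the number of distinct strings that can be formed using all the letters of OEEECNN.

The 7 letters of OEEECNN have repeats: E appearing 3 times and N appearing twice.
Dividing 7! = 5040 by 3!·2! = 12 for the repeated letters gives 420.

420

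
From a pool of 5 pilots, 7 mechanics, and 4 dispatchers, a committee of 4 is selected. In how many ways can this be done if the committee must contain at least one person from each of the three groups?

910

Total 4-person selections from all 16: C(16,4) = 1820.
Subtract selections that omit an entire group: no pilots → C(11,4) = 330; no mechanics → C(9,4) = 126; no dispatchers → C(12,4) = 495.
Add back selections omitting two groups (i.e. drawn from a single group): C(5,4) + C(7,4) + C(4,4) = 41.
By inclusion–exclusion: 1820 − 951 + 41 = 910.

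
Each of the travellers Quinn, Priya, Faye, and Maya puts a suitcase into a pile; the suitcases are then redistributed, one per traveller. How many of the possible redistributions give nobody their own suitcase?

9

Count assignments avoiding every fixed point. For any j of the 4 travellers fixed to their own suitcase, the other 4−j can be arranged in (4−j)! ways.
By inclusion–exclusion this is Σ_{j=0}^{4} (−1)^j C(4,j)·(4−j)!.
Computing: 24 − 24 + 12 − 4 + 1 = 9.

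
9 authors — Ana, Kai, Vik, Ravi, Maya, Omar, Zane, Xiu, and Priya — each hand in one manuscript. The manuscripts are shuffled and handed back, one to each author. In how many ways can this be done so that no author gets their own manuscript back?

133496

Count assignments avoiding every fixed point. For any j of the 9 authors fixed to their own manuscript, the other 9−j can be arranged in (9−j)! ways.
By inclusion–exclusion this is Σ_{j=0}^{9} (−1)^j C(9,j)·(9−j)!.
Computing: 362880 − 362880 + 181440 − 60480 + 15120 − 3024 + 504 − 72 + 9 − 1 = 133496.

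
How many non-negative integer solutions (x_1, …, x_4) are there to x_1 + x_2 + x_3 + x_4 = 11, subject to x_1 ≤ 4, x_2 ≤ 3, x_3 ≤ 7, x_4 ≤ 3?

By stars and bars, unrestricted non-negative solutions to x_1+…+x_4 = 11 number C(11+3,3) = 364.
Subtract solutions that violate a single cap (substitute x_i' = x_i − (cap_i+1)): x_1 ≥ 5 gives C(9,3) = 84; x_2 ≥ 4 gives C(10,3) = 120; x_3 ≥ 8 gives C(6,3) = 20; x_4 ≥ 4 gives C(10,3) = 120. Together 344.
Add back pairs where two caps are both exceeded: 10 + 0 + 10 + 0 + 20 + 0 = 40.
By inclusion–exclusion the count is 364 − 344 + 40 = 60.

60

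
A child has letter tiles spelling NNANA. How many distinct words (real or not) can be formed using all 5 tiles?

The 5 letters of NNANA have repeats: A appearing twice and N appearing 3 times.
The number of distinct arrangements is 5!/(3!·2!) = 120/12 = 10.

10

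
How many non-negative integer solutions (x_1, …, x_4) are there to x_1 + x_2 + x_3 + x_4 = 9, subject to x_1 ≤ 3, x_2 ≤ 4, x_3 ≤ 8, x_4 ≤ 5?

109

Without the upper bounds there are C(12,3) = 220 ways to split 9 among 4 variables.
Subtract solutions that violate a single cap (substitute x_i' = x_i − (cap_i+1)): x_1 ≥ 4 gives C(8,3) = 56; x_2 ≥ 5 gives C(7,3) = 35; x_3 ≥ 9 gives C(3,3) = 1; x_4 ≥ 6 gives C(6,3) = 20. Together 112.
Add back pairs where two caps are both exceeded: 1 + 0 + 0 + 0 + 0 + 0 = 1.
By inclusion–exclusion the count is 220 − 112 + 1 = 109.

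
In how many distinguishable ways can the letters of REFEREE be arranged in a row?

105

The 7 letters of REFEREE have repeats: E appearing 4 times and R appearing twice.
The number of distinct arrangements is 7!/(4!·2!) = 5040/48 = 105.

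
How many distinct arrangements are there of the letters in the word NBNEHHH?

The 7 letters of NBNEHHH have repeats: H appearing 3 times and N appearing twice.
So there are 7! / (3!·2!) = 420 distinguishable arrangements.

420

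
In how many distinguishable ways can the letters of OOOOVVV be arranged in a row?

The 7 letters of OOOOVVV have repeats: O appearing 4 times and V appearing 3 times.
Dividing 7! = 5040 by 4!·3! = 144 for the repeated letters gives 35.

35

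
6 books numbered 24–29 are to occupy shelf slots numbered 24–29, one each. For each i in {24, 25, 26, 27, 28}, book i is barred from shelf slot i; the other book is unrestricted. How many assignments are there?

Let Aᵢ (for 24 ≤ i ≤ 28) be the placements that put book i in its forbidden shelf slot. Any j of these fix j positions, leaving (6−j)! ways to fill the rest, and there are C(5,j) ways to pick which j.
By inclusion–exclusion, the number of valid placements is Σ_{j=0}^{5} (−1)^j C(5,j)·(6−j)!.
Computing: 720 − 600 + 240 − 60 + 10 − 1 = 309.

309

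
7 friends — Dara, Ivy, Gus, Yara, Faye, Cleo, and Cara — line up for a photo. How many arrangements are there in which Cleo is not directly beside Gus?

3600

Of the 7! = 5040 arrangements, those with Cleo and Gus adjacent number 2 × 6! = 1440 (treat the pair as a block with 2 internal orders).
So 5040 − 1440 = 3600 arrangements keep them apart.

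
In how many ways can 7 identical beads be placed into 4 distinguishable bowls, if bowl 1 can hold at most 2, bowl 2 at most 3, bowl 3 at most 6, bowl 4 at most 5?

61

Without the upper bounds there are C(10,3) = 120 ways to split 7 among 4 bowls.
Subtract solutions that violate a single cap (substitute x_i' = x_i − (cap_i+1)): x_1 ≥ 3 gives C(7,3) = 35; x_2 ≥ 4 gives C(6,3) = 20; x_3 ≥ 7 gives C(3,3) = 1; x_4 ≥ 6 gives C(4,3) = 4. Together 60.
Add back pairs where two caps are both exceeded: 1 + 0 + 0 + 0 + 0 + 0 = 1.
By inclusion–exclusion the count is 120 − 60 + 1 = 61.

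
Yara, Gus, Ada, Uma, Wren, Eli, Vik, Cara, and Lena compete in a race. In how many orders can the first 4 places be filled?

3024

There are 9 choices for 1st place, 8 for 2nd, and so on down to 6 for position 4.
That gives 9 × 8 × 7 × 6 = 3024.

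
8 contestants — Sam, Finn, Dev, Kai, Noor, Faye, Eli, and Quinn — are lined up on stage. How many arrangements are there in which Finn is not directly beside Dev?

Of the 8! = 40320 arrangements, those with Finn and Dev adjacent number 2 × 7! = 10080 (treat the pair as a block with 2 internal orders).
So 40320 − 10080 = 30240 arrangements keep them apart.

30240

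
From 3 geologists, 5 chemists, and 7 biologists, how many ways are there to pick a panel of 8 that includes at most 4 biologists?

5055

Split by how many biologists are chosen (0 through 4).
Sum: C(7,0)·C(8,8) + C(7,1)·C(8,7) + C(7,2)·C(8,6) + C(7,3)·C(8,5) + C(7,4)·C(8,4) = 1 + 56 + 588 + 1960 + 2450 = 5055.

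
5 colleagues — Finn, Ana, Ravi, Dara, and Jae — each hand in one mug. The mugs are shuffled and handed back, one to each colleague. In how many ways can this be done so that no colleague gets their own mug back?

44

Let Aᵢ be the assignments in which colleague i gets their own mug. We want the size of the complement of A₁∪…∪A_5.
By inclusion–exclusion this is Σ_{j=0}^{5} (−1)^j C(5,j)·(5−j)!.
Computing: 120 − 120 + 60 − 20 + 5 − 1 = 44.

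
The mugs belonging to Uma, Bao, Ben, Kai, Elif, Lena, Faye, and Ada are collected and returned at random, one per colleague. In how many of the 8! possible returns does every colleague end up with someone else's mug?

Count assignments avoiding every fixed point. For any j of the 8 colleagues fixed to their own mug, the other 8−j can be arranged in (8−j)! ways.
By inclusion–exclusion this is Σ_{j=0}^{8} (−1)^j C(8,j)·(8−j)!.
Computing: 40320 − 40320 + 20160 − 6720 + 1680 − 336 + 56 − 8 + 1 = 14833.

14833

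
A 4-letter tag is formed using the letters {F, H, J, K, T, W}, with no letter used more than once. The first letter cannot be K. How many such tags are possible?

The first letter has 6−1 = 5 choices (anything except K).
The remaining 3 letters are filled from the other 5 symbols without repetition: 5 × 4 × 3 = 60.
Total: 5 × 60 = 300.

300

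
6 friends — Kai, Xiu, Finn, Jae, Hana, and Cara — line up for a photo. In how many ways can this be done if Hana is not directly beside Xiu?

Of the 6! = 720 arrangements, those with Hana and Xiu adjacent number 2 × 5! = 240 (treat the pair as a block with 2 internal orders).
So 720 − 240 = 480 arrangements keep them apart.

480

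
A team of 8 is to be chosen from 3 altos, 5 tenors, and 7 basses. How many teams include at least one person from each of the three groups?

With no constraint there are C(15,8) = 6435 possible selections.
Subtract selections that omit an entire group: no altos → C(12,8) = 495; no tenors → C(10,8) = 45; no basses → C(8,8) = 1.
Add back selections omitting two groups (i.e. drawn from a single group): C(3,8) + C(5,8) + C(7,8) = 0.
By inclusion–exclusion: 6435 − 541 + 0 = 5894.

5894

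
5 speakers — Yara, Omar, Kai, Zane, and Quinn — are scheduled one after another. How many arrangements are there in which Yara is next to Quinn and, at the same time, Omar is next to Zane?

24

Treat {Yara,Quinn} as one block (2 orders) and {Omar,Zane} as another (2 orders).
That leaves 3 units to arrange: 2 × 2 × 3! = 4 × 6 = 24.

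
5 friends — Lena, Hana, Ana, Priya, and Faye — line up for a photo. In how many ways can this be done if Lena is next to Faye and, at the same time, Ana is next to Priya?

Treat {Lena,Faye} as one block (2 orders) and {Ana,Priya} as another (2 orders).
That leaves 3 units to arrange: 2 × 2 × 3! = 4 × 6 = 24.

24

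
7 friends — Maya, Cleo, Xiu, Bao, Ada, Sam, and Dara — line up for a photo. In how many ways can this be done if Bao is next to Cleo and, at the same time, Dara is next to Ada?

480

Treat {Bao,Cleo} as one block (2 orders) and {Dara,Ada} as another (2 orders).
That leaves 5 units to arrange: 2 × 2 × 5! = 4 × 120 = 480.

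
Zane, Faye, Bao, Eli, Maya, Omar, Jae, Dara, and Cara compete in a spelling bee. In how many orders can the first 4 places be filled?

3024

There are 9 choices for 1st place, 8 for 2nd, and so on down to 6 for position 4.
That gives 9 × 8 × 7 × 6 = 3024.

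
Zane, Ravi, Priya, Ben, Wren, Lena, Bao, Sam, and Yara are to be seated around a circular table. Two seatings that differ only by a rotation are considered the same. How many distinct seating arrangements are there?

40320

Fix one person's seat to break rotational symmetry; the remaining 8 people can be arranged in (8)! = 40320 ways.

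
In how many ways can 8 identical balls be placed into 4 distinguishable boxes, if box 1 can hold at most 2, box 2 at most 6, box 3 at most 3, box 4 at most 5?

By stars and bars, unrestricted non-negative solutions to x_1+…+x_4 = 8 number C(8+3,3) = 165.
Subtract solutions that violate a single cap (substitute x_i' = x_i − (cap_i+1)): x_1 ≥ 3 gives C(8,3) = 56; x_2 ≥ 7 gives C(4,3) = 4; x_3 ≥ 4 gives C(7,3) = 35; x_4 ≥ 6 gives C(5,3) = 10. Together 105.
Add back pairs where two caps are both exceeded: 0 + 4 + 0 + 0 + 0 + 0 = 4.
By inclusion–exclusion the count is 165 − 105 + 4 = 64.

64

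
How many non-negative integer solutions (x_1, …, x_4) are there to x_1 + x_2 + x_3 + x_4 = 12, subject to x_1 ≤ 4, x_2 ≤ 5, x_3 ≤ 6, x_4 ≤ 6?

By stars and bars, unrestricted non-negative solutions to x_1+…+x_4 = 12 number C(12+3,3) = 455.
Subtract solutions that violate a single cap (substitute x_i' = x_i − (cap_i+1)): x_1 ≥ 5 gives C(10,3) = 120; x_2 ≥ 6 gives C(9,3) = 84; x_3 ≥ 7 gives C(8,3) = 56; x_4 ≥ 7 gives C(8,3) = 56. Together 316.
Add back pairs where two caps are both exceeded: 4 + 1 + 1 + 0 + 0 + 0 = 6.
By inclusion–exclusion the count is 455 − 316 + 6 = 145.

145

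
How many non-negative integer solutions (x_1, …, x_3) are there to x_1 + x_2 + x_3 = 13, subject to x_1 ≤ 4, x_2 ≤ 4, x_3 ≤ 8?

By stars and bars, unrestricted non-negative solutions to x_1+…+x_3 = 13 number C(13+2,2) = 105.
Subtract solutions that violate a single cap (substitute x_i' = x_i − (cap_i+1)): x_1 ≥ 5 gives C(10,2) = 45; x_2 ≥ 5 gives C(10,2) = 45; x_3 ≥ 9 gives C(6,2) = 15. Together 105.
Add back pairs where two caps are both exceeded: 10 + 0 + 0 = 10.
By inclusion–exclusion the count is 105 − 105 + 10 = 10.

10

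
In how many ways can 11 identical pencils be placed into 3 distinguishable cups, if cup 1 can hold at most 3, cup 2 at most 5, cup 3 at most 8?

Without the upper bounds there are C(13,2) = 78 ways to split 11 among 3 cups.
Subtract solutions that violate a single cap (substitute x_i' = x_i − (cap_i+1)): x_1 ≥ 4 gives C(9,2) = 36; x_2 ≥ 6 gives C(7,2) = 21; x_3 ≥ 9 gives C(4,2) = 6. Together 63.
Add back pairs where two caps are both exceeded: 3 + 0 + 0 = 3.
By inclusion–exclusion the count is 78 − 63 + 3 = 18.

18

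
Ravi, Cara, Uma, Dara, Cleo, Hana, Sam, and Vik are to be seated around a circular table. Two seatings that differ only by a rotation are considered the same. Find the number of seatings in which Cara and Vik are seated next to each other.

Glue Cara and Vik into a block (2 internal orders). Seating 7 units around a circle gives (6)! arrangements.
So 2 × (6)! = 2 × 720 = 1440.

1440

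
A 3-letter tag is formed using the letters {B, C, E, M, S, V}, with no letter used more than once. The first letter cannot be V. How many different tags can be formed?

The first letter has 6−1 = 5 choices (anything except V).
The remaining 2 letters are filled from the other 5 symbols without repetition: 5 × 4 = 20.
Total: 5 × 20 = 100.

100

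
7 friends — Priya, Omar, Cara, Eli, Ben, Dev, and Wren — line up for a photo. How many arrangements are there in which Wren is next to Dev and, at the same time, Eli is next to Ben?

Treat {Wren,Dev} as one block (2 orders) and {Eli,Ben} as another (2 orders).
That leaves 5 units to arrange: 2 × 2 × 5! = 4 × 120 = 480.

480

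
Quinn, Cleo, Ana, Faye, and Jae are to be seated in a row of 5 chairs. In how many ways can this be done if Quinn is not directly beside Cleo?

72

Of the 5! = 120 arrangements, those with Quinn and Cleo adjacent number 2 × 4! = 48 (treat the pair as a block with 2 internal orders).
So 120 − 48 = 72 arrangements keep them apart.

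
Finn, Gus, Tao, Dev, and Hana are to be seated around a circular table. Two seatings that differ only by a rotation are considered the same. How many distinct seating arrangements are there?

Around a circle, 5 distinct people have 5!/5 = (4)! = 24 rotationally distinct seatings.

24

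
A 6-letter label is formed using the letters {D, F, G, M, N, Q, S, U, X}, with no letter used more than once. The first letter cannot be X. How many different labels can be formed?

53760

The first letter has 9−1 = 8 choices (anything except X).
The remaining 5 letters are filled from the other 8 symbols without repetition: 8 × 7 × 6 × 5 × 4 = 6720.
Total: 8 × 6720 = 53760.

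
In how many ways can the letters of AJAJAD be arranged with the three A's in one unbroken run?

Treat the 3 copies of A as a single block. The multiset to arrange is then {AAA, D, J, J}, 4 items in all.
That gives (4)!/(2!) = 12 arrangements.

12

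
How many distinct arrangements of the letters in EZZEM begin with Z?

12

Fix Z in the first position and arrange the remaining 4 letters.
Those 4 letters have E appearing twice, giving (4)!/(2!) = 12.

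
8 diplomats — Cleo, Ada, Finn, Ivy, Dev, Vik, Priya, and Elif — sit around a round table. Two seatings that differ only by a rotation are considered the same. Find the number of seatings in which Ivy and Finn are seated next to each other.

Treat {Ivy, Finn} as one unit (2 internal orders) and seat the resulting 7 units around the table: (6)! circular arrangements.
So 2 × (6)! = 2 × 720 = 1440.

1440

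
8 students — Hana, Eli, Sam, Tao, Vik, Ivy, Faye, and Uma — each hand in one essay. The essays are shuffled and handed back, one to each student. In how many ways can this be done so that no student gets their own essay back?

Let Aᵢ be the assignments in which student i gets their own essay. We want the size of the complement of A₁∪…∪A_8.
By inclusion–exclusion this is Σ_{j=0}^{8} (−1)^j C(8,j)·(8−j)!.
Computing: 40320 − 40320 + 20160 − 6720 + 1680 − 336 + 56 − 8 + 1 = 14833.

14833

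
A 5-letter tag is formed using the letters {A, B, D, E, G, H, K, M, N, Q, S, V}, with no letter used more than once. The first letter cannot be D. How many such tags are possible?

The first letter has 12−1 = 11 choices (anything except D).
The remaining 4 letters are filled from the other 11 symbols without repetition: 11 × 10 × 9 × 8 = 7920.
Total: 11 × 7920 = 87120.

87120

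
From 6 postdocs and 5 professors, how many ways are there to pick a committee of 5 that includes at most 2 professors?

Split by how many professors are chosen (0 through 2).
Sum: C(5,0)·C(6,5) + C(5,1)·C(6,4) + C(5,2)·C(6,3) = 6 + 75 + 200 = 281.

281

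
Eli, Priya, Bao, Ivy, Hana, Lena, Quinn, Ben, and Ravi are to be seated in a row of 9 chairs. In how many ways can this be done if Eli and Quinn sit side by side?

80640

Treat {Eli, Quinn} as a single unit. There are 8 units to order, and the pair itself can be ordered 2 ways.
So the count is 2·(8)! = 80640.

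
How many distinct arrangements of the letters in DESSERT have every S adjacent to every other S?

Treat the 2 copies of S as a single block. The multiset to arrange is then {SS, D, E, E, R, T}, 6 items in all.
That gives (6)!/(2!) = 360 arrangements.

360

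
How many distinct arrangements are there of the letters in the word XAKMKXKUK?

7560

Letter multiplicities in XAKMKXKUK: A×1, K×4, M×1, U×1, X×2.
Dividing 9! = 362880 by 4!·2! = 48 for the repeated letters gives 7560.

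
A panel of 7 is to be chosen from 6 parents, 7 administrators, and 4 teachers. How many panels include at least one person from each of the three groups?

17283

Total 7-person selections from all 17: C(17,7) = 19448.
Subtract selections that omit an entire group: no parents → C(11,7) = 330; no administrators → C(10,7) = 120; no teachers → C(13,7) = 1716.
Add back selections omitting two groups (i.e. drawn from a single group): C(6,7) + C(7,7) + C(4,7) = 1.
By inclusion–exclusion: 19448 − 2166 + 1 = 17283.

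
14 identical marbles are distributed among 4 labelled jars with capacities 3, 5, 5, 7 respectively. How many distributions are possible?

Without the upper bounds there are C(17,3) = 680 ways to split 14 among 4 jars.
Subtract solutions that violate a single cap (substitute x_i' = x_i − (cap_i+1)): x_1 ≥ 4 gives C(13,3) = 286; x_2 ≥ 6 gives C(11,3) = 165; x_3 ≥ 6 gives C(11,3) = 165; x_4 ≥ 8 gives C(9,3) = 84. Together 700.
Add back pairs where two caps are both exceeded: 35 + 35 + 10 + 10 + 1 + 1 = 92.
By inclusion–exclusion the count is 680 − 700 + 92 = 72.

72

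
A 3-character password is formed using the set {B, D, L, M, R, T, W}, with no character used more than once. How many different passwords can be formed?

210

With no repetition, fill the 3 characters in order: 7 choices, then 6, down to 5.
That product is 7 × 6 × 5 = 210.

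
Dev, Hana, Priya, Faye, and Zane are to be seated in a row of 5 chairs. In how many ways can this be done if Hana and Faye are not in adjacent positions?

Of the 5! = 120 arrangements, those with Hana and Faye adjacent number 2 × 4! = 48 (treat the pair as a block with 2 internal orders).
So 120 − 48 = 72 arrangements keep them apart.

72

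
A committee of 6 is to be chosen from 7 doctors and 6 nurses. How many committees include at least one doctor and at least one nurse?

Total 6-person selections from all 13: C(13,6) = 1716.
Selections missing a whole group: no doctors → C(6,6) = 1; no nurses → C(7,6) = 7.
Both groups omitted at once is impossible, so 1716 − 8 = 1708.

1708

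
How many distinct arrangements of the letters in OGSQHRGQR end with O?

5040

With the last slot taken by O, it remains to arrange the other 8 letters (GSQHRGQR).
Those 8 letters have G appearing twice, Q appearing twice, and R appearing twice, giving (8)!/(2!·2!·2!) = 5040.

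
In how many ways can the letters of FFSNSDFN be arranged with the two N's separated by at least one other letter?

1260

There are 8!/(3!·2!·2!) = 1680 arrangements of FFSNSDFN in total.
If the two N's are adjacent, glue them into one block, leaving 7 items to arrange: (7)!/(3!·2!) = 420 ways.
Hence 1680 − 420 = 1260.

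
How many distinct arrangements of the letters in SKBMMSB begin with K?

Fix K in the first position and arrange the remaining 6 letters.
Those 6 letters have B appearing twice, M appearing twice, and S appearing twice, giving (6)!/(2!·2!·2!) = 90.

90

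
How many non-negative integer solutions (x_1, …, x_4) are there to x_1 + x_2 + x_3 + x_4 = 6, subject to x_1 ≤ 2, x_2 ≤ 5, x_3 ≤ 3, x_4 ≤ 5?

Without the upper bounds there are C(9,3) = 84 ways to split 6 among 4 variables.
Subtract solutions that violate a single cap (substitute x_i' = x_i − (cap_i+1)): x_1 ≥ 3 gives C(6,3) = 20; x_2 ≥ 6 gives C(3,3) = 1; x_3 ≥ 4 gives C(5,3) = 10; x_4 ≥ 6 gives C(3,3) = 1. Together 32.
No two caps can be exceeded simultaneously, so the pair terms are all 0.
By inclusion–exclusion the count is 84 − 32 + 0 = 52.

52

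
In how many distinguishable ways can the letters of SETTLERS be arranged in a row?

5040

The 8 letters of SETTLERS have repeats: E appearing twice, S appearing twice, and T appearing twice.
Dividing 8! = 40320 by 2!·2!·2! = 8 for the repeated letters gives 5040.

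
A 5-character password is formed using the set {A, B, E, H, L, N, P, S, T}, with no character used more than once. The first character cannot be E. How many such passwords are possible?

The first character has 9−1 = 8 choices (anything except E).
The remaining 4 characters are filled from the other 8 symbols without repetition: 8 × 7 × 6 × 5 = 1680.
Total: 8 × 1680 = 13440.

13440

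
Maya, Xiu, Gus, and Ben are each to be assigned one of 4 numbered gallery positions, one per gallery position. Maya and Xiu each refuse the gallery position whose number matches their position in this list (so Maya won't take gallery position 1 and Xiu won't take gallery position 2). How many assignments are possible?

14

Let Aᵢ (for i ∈ {1, 2}) be the placements that put person i in their forbidden gallery position. Any j of these fix j positions, leaving (4−j)! ways to fill the rest, and there are C(2,j) ways to pick which j.
By inclusion–exclusion, the number of valid placements is Σ_{j=0}^{2} (−1)^j C(2,j)·(4−j)!.
Computing: 24 − 12 + 2 = 14.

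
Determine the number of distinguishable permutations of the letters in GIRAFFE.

2520

GIRAFFE has 7 letters with F appearing twice.
So there are 7! / (2!) = 2520 distinguishable arrangements.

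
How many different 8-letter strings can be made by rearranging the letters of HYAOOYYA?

1680

HYAOOYYA has 8 letters with A appearing twice, O appearing twice, and Y appearing 3 times.
The number of distinct arrangements is 8!/(3!·2!·2!) = 40320/24 = 1680.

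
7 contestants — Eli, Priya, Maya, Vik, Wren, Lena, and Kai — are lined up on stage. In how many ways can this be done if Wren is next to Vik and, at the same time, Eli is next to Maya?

Treat {Wren,Vik} as one block (2 orders) and {Eli,Maya} as another (2 orders).
That leaves 5 units to arrange: 2 × 2 × 5! = 4 × 120 = 480.

480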